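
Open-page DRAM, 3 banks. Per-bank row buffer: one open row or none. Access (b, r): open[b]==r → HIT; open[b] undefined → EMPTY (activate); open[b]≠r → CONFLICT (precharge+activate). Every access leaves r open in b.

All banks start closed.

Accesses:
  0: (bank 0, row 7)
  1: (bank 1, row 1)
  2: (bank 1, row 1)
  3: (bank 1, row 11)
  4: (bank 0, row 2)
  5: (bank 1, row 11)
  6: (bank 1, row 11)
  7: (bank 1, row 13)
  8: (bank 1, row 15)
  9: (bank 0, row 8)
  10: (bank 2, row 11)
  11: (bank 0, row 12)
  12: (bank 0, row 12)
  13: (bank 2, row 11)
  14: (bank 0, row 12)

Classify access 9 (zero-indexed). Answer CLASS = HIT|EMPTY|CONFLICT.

CLASS = CONFLICT

0: bank 0 row 7 — prev None → EMPTY
1: bank 1 row 1 — prev None → EMPTY
2: bank 1 row 1 — prev 1 → HIT
3: bank 1 row 11 — prev 1 → CONFLICT
4: bank 0 row 2 — prev 7 → CONFLICT
5: bank 1 row 11 — prev 11 → HIT
6: bank 1 row 11 — prev 11 → HIT
7: bank 1 row 13 — prev 11 → CONFLICT
8: bank 1 row 15 — prev 13 → CONFLICT
9: bank 0 row 8 — prev 2 → CONFLICT
10: bank 2 row 11 — prev None → EMPTY
11: bank 0 row 12 — prev 8 → CONFLICT
12: bank 0 row 12 — prev 12 → HIT
13: bank 2 row 11 — prev 11 → HIT
14: bank 0 row 12 — prev 12 → HIT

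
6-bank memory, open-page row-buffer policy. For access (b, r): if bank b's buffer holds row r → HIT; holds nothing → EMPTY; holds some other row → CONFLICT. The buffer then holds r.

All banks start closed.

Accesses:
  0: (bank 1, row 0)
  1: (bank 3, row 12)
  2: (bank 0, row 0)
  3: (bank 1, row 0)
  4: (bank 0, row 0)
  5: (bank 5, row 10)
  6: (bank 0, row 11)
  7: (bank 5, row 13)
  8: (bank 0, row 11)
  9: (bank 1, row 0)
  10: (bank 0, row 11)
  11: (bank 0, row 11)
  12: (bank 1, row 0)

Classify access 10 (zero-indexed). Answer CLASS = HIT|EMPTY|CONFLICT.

step 0: bank1 None->0 [EMPTY]
step 1: bank3 None->12 [EMPTY]
step 2: bank0 None->0 [EMPTY]
step 3: bank1 0->0 [HIT]
step 4: bank0 0->0 [HIT]
step 5: bank5 None->10 [EMPTY]
step 6: bank0 0->11 [CONFLICT]
step 7: bank5 10->13 [CONFLICT]
step 8: bank0 11->11 [HIT]
step 9: bank1 0->0 [HIT]
step 10: bank0 11->11 [HIT]
step 11: bank0 11->11 [HIT]
step 12: bank1 0->0 [HIT]

CLASS = HIT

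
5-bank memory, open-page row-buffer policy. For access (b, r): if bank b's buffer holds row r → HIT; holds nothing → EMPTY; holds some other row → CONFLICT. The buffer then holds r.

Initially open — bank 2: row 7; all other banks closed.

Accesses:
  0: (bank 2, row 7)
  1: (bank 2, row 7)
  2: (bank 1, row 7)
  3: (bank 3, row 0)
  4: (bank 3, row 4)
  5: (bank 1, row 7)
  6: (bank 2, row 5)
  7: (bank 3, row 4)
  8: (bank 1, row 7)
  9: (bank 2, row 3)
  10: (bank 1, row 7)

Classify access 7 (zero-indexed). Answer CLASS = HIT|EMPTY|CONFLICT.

step 0: bank2 7->7 [HIT]
step 1: bank2 7->7 [HIT]
step 2: bank1 None->7 [EMPTY]
step 3: bank3 None->0 [EMPTY]
step 4: bank3 0->4 [CONFLICT]
step 5: bank1 7->7 [HIT]
step 6: bank2 7->5 [CONFLICT]
step 7: bank3 4->4 [HIT]
step 8: bank1 7->7 [HIT]
step 9: bank2 5->3 [CONFLICT]
step 10: bank1 7->7 [HIT]

CLASS = HIT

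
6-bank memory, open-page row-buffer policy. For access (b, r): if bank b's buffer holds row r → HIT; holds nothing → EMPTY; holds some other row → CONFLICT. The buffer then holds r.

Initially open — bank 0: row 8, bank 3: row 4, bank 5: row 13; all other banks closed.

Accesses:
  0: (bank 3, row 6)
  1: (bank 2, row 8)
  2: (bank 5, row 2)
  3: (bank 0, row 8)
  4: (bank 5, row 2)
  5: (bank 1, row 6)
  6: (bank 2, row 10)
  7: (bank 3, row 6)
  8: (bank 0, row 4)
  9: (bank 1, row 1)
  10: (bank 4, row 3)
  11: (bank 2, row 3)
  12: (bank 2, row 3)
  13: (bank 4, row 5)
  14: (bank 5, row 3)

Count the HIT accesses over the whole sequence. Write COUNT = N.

COUNT = 4

step 0: bank3 4->6 [CONFLICT]
step 1: bank2 None->8 [EMPTY]
step 2: bank5 13->2 [CONFLICT]
step 3: bank0 8->8 [HIT]
step 4: bank5 2->2 [HIT]
step 5: bank1 None->6 [EMPTY]
step 6: bank2 8->10 [CONFLICT]
step 7: bank3 6->6 [HIT]
step 8: bank0 8->4 [CONFLICT]
step 9: bank1 6->1 [CONFLICT]
step 10: bank4 None->3 [EMPTY]
step 11: bank2 10->3 [CONFLICT]
step 12: bank2 3->3 [HIT]
step 13: bank4 3->5 [CONFLICT]
step 14: bank5 2->3 [CONFLICT]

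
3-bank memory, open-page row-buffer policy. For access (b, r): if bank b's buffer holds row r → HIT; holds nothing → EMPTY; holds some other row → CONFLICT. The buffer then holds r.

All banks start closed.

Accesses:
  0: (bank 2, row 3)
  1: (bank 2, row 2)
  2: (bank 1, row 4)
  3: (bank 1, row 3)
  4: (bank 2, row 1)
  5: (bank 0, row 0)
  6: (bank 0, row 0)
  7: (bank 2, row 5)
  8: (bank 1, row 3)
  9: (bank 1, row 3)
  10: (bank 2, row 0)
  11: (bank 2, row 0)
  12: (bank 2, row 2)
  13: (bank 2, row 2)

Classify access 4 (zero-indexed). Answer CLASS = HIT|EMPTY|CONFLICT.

0: bank 2 row 3 — prev None → EMPTY
1: bank 2 row 2 — prev 3 → CONFLICT
2: bank 1 row 4 — prev None → EMPTY
3: bank 1 row 3 — prev 4 → CONFLICT
4: bank 2 row 1 — prev 2 → CONFLICT
5: bank 0 row 0 — prev None → EMPTY
6: bank 0 row 0 — prev 0 → HIT
7: bank 2 row 5 — prev 1 → CONFLICT
8: bank 1 row 3 — prev 3 → HIT
9: bank 1 row 3 — prev 3 → HIT
10: bank 2 row 0 — prev 5 → CONFLICT
11: bank 2 row 0 — prev 0 → HIT
12: bank 2 row 2 — prev 0 → CONFLICT
13: bank 2 row 2 — prev 2 → HIT

CLASS = CONFLICT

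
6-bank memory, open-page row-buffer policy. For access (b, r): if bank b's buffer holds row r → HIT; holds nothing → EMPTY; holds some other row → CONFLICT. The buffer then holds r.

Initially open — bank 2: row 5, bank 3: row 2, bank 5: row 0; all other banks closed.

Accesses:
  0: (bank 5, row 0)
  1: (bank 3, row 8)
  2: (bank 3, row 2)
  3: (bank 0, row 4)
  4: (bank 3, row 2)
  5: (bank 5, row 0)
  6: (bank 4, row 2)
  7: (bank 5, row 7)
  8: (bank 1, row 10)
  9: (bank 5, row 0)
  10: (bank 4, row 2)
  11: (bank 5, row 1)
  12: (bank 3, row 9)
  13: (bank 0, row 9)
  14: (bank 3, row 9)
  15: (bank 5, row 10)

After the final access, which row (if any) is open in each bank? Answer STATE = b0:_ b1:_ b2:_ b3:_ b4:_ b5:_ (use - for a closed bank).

0: bank 5 row 0 — prev 0 → HIT
1: bank 3 row 8 — prev 2 → CONFLICT
2: bank 3 row 2 — prev 8 → CONFLICT
3: bank 0 row 4 — prev None → EMPTY
4: bank 3 row 2 — prev 2 → HIT
5: bank 5 row 0 — prev 0 → HIT
6: bank 4 row 2 — prev None → EMPTY
7: bank 5 row 7 — prev 0 → CONFLICT
8: bank 1 row 10 — prev None → EMPTY
9: bank 5 row 0 — prev 7 → CONFLICT
10: bank 4 row 2 — prev 2 → HIT
11: bank 5 row 1 — prev 0 → CONFLICT
12: bank 3 row 9 — prev 2 → CONFLICT
13: bank 0 row 9 — prev 4 → CONFLICT
14: bank 3 row 9 — prev 9 → HIT
15: bank 5 row 10 — prev 1 → CONFLICT

STATE = b0:9 b1:10 b2:5 b3:9 b4:2 b5:10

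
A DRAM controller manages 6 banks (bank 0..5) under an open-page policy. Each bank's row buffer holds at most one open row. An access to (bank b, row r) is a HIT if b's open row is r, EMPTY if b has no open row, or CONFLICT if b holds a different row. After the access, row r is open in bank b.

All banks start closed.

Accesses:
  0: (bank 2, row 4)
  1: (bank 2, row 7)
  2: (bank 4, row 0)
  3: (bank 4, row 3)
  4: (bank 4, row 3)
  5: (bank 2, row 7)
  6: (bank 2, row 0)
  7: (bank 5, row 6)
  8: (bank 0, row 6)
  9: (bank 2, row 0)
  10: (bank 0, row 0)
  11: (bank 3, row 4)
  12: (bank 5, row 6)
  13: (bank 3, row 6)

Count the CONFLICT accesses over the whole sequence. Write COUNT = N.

COUNT = 5

#0 (2,4) E
#1 (2,7) C  (was 4)
#2 (4,0) E
#3 (4,3) C  (was 0)
#4 (4,3) H  (was 3)
#5 (2,7) H  (was 7)
#6 (2,0) C  (was 7)
#7 (5,6) E
#8 (0,6) E
#9 (2,0) H  (was 0)
#10 (0,0) C  (was 6)
#11 (3,4) E
#12 (5,6) H  (was 6)
#13 (3,6) C  (was 4)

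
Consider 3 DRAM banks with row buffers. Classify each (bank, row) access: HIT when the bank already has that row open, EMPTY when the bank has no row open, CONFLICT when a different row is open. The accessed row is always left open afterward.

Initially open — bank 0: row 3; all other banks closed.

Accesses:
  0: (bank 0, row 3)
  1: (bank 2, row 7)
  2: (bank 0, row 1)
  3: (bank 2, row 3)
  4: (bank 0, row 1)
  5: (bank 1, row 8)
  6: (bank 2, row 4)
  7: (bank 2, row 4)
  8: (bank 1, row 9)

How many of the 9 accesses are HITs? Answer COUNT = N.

#0 (0,3) H  (was 3)
#1 (2,7) E
#2 (0,1) C  (was 3)
#3 (2,3) C  (was 7)
#4 (0,1) H  (was 1)
#5 (1,8) E
#6 (2,4) C  (was 3)
#7 (2,4) H  (was 4)
#8 (1,9) C  (was 8)

COUNT = 3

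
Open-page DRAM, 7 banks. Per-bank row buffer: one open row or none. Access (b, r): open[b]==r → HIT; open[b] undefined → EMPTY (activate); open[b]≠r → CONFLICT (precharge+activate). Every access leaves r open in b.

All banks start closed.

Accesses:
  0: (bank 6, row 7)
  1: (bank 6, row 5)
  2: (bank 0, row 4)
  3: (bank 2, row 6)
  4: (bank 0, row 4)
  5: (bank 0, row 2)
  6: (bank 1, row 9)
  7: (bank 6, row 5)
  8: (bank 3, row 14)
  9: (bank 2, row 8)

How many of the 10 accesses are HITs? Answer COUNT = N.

COUNT = 2

0: bank 6 row 7 — prev None → EMPTY
1: bank 6 row 5 — prev 7 → CONFLICT
2: bank 0 row 4 — prev None → EMPTY
3: bank 2 row 6 — prev None → EMPTY
4: bank 0 row 4 — prev 4 → HIT
5: bank 0 row 2 — prev 4 → CONFLICT
6: bank 1 row 9 — prev None → EMPTY
7: bank 6 row 5 — prev 5 → HIT
8: bank 3 row 14 — prev None → EMPTY
9: bank 2 row 8 — prev 6 → CONFLICT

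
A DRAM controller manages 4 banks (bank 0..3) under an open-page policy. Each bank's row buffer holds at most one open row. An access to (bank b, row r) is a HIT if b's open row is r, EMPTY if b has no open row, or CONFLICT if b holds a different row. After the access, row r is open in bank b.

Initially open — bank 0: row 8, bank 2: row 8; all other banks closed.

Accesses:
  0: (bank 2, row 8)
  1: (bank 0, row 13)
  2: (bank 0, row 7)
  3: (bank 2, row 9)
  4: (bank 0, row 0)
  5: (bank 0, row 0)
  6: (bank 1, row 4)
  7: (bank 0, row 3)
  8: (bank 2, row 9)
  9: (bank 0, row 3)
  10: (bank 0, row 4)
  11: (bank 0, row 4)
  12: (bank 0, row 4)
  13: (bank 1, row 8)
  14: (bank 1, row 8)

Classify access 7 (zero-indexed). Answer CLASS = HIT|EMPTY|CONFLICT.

0: bank 2 row 8 — prev 8 → HIT
1: bank 0 row 13 — prev 8 → CONFLICT
2: bank 0 row 7 — prev 13 → CONFLICT
3: bank 2 row 9 — prev 8 → CONFLICT
4: bank 0 row 0 — prev 7 → CONFLICT
5: bank 0 row 0 — prev 0 → HIT
6: bank 1 row 4 — prev None → EMPTY
7: bank 0 row 3 — prev 0 → CONFLICT
8: bank 2 row 9 — prev 9 → HIT
9: bank 0 row 3 — prev 3 → HIT
10: bank 0 row 4 — prev 3 → CONFLICT
11: bank 0 row 4 — prev 4 → HIT
12: bank 0 row 4 — prev 4 → HIT
13: bank 1 row 8 — prev 4 → CONFLICT
14: bank 1 row 8 — prev 8 → HIT

CLASS = CONFLICT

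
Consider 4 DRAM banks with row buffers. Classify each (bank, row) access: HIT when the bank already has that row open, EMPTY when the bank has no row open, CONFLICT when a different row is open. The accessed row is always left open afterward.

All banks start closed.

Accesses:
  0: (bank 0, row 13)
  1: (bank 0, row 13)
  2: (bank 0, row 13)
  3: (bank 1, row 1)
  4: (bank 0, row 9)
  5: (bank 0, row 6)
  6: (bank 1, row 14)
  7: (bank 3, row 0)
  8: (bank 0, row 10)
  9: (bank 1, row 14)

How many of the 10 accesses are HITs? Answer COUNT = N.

COUNT = 3

  [0] b0 r13: no row ⇒ E
  [1] b0 r13: had r13 ⇒ H
  [2] b0 r13: had r13 ⇒ H
  [3] b1 r1: no row ⇒ E
  [4] b0 r9: had r13 ⇒ C
  [5] b0 r6: had r9 ⇒ C
  [6] b1 r14: had r1 ⇒ C
  [7] b3 r0: no row ⇒ E
  [8] b0 r10: had r6 ⇒ C
  [9] b1 r14: had r14 ⇒ H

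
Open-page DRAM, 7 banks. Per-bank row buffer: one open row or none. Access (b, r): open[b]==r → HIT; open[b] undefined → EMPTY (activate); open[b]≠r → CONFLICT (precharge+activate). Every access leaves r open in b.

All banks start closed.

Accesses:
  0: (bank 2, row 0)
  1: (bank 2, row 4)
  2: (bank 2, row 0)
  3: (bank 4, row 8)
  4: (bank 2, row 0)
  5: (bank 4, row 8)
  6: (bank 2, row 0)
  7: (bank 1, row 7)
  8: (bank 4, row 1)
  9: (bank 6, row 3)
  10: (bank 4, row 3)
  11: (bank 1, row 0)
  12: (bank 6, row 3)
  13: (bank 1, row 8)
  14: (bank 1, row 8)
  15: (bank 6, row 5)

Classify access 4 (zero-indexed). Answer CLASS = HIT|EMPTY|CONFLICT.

step 0: bank2 None->0 [EMPTY]
step 1: bank2 0->4 [CONFLICT]
step 2: bank2 4->0 [CONFLICT]
step 3: bank4 None->8 [EMPTY]
step 4: bank2 0->0 [HIT]
step 5: bank4 8->8 [HIT]
step 6: bank2 0->0 [HIT]
step 7: bank1 None->7 [EMPTY]
step 8: bank4 8->1 [CONFLICT]
step 9: bank6 None->3 [EMPTY]
step 10: bank4 1->3 [CONFLICT]
step 11: bank1 7->0 [CONFLICT]
step 12: bank6 3->3 [HIT]
step 13: bank1 0->8 [CONFLICT]
step 14: bank1 8->8 [HIT]
step 15: bank6 3->5 [CONFLICT]

CLASS = HIT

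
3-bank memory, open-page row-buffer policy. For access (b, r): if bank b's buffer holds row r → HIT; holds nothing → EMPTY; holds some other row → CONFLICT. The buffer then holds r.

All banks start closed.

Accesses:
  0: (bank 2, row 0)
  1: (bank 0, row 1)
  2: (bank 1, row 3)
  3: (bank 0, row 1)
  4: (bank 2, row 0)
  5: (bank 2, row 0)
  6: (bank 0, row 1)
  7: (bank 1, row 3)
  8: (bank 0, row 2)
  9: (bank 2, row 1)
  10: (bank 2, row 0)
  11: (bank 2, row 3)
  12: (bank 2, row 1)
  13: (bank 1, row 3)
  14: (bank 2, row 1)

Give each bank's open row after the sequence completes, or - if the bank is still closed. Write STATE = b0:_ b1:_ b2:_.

STATE = b0:2 b1:3 b2:1

step 0: bank2 None->0 [EMPTY]
step 1: bank0 None->1 [EMPTY]
step 2: bank1 None->3 [EMPTY]
step 3: bank0 1->1 [HIT]
step 4: bank2 0->0 [HIT]
step 5: bank2 0->0 [HIT]
step 6: bank0 1->1 [HIT]
step 7: bank1 3->3 [HIT]
step 8: bank0 1->2 [CONFLICT]
step 9: bank2 0->1 [CONFLICT]
step 10: bank2 1->0 [CONFLICT]
step 11: bank2 0->3 [CONFLICT]
step 12: bank2 3->1 [CONFLICT]
step 13: bank1 3->3 [HIT]
step 14: bank2 1->1 [HIT]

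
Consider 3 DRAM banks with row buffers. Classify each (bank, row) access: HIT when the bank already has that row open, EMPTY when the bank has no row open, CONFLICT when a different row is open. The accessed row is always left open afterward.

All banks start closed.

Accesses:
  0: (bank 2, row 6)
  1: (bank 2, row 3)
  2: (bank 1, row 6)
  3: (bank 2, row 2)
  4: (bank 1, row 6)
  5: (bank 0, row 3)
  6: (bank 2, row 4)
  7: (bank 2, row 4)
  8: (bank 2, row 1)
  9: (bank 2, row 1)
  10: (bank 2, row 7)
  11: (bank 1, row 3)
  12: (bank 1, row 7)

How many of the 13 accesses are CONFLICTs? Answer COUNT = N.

COUNT = 7

#0 (2,6) E
#1 (2,3) C  (was 6)
#2 (1,6) E
#3 (2,2) C  (was 3)
#4 (1,6) H  (was 6)
#5 (0,3) E
#6 (2,4) C  (was 2)
#7 (2,4) H  (was 4)
#8 (2,1) C  (was 4)
#9 (2,1) H  (was 1)
#10 (2,7) C  (was 1)
#11 (1,3) C  (was 6)
#12 (1,7) C  (was 3)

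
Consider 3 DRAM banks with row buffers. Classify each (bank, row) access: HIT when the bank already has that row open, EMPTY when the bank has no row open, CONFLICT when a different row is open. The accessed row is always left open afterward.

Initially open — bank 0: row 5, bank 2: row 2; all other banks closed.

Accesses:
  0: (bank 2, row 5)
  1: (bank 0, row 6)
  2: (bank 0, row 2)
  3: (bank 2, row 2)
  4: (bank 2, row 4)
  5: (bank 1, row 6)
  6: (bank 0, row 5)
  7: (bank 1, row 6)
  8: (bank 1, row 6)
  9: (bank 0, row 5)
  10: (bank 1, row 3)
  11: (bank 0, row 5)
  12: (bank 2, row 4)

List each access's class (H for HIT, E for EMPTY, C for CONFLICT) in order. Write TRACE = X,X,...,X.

TRACE = C,C,C,C,C,E,C,H,H,H,C,H,H

  [0] b2 r5: had r2 ⇒ C
  [1] b0 r6: had r5 ⇒ C
  [2] b0 r2: had r6 ⇒ C
  [3] b2 r2: had r5 ⇒ C
  [4] b2 r4: had r2 ⇒ C
  [5] b1 r6: no row ⇒ E
  [6] b0 r5: had r2 ⇒ C
  [7] b1 r6: had r6 ⇒ H
  [8] b1 r6: had r6 ⇒ H
  [9] b0 r5: had r5 ⇒ H
  [10] b1 r3: had r6 ⇒ C
  [11] b0 r5: had r5 ⇒ H
  [12] b2 r4: had r4 ⇒ H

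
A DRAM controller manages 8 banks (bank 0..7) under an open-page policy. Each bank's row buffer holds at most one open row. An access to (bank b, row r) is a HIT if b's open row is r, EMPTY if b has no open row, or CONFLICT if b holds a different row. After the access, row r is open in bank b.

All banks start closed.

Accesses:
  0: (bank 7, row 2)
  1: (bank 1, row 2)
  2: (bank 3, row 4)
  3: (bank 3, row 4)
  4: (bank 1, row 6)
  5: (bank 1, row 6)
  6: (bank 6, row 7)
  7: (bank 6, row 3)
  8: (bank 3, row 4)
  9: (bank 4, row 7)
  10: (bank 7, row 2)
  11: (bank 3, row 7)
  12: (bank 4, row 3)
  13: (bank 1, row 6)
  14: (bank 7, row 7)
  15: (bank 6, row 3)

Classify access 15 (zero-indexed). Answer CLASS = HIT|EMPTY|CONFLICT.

CLASS = HIT

  [0] b7 r2: no row ⇒ E
  [1] b1 r2: no row ⇒ E
  [2] b3 r4: no row ⇒ E
  [3] b3 r4: had r4 ⇒ H
  [4] b1 r6: had r2 ⇒ C
  [5] b1 r6: had r6 ⇒ H
  [6] b6 r7: no row ⇒ E
  [7] b6 r3: had r7 ⇒ C
  [8] b3 r4: had r4 ⇒ H
  [9] b4 r7: no row ⇒ E
  [10] b7 r2: had r2 ⇒ H
  [11] b3 r7: had r4 ⇒ C
  [12] b4 r3: had r7 ⇒ C
  [13] b1 r6: had r6 ⇒ H
  [14] b7 r7: had r2 ⇒ C
  [15] b6 r3: had r3 ⇒ H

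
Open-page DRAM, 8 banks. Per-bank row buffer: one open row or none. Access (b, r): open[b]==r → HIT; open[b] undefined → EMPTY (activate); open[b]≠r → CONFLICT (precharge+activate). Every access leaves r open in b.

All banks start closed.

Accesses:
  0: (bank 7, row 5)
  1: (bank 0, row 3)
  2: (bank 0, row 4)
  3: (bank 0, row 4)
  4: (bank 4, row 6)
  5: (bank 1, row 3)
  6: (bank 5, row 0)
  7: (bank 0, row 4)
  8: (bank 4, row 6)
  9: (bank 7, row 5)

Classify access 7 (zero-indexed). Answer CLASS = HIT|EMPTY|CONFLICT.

CLASS = HIT

  [0] b7 r5: no row ⇒ E
  [1] b0 r3: no row ⇒ E
  [2] b0 r4: had r3 ⇒ C
  [3] b0 r4: had r4 ⇒ H
  [4] b4 r6: no row ⇒ E
  [5] b1 r3: no row ⇒ E
  [6] b5 r0: no row ⇒ E
  [7] b0 r4: had r4 ⇒ H
  [8] b4 r6: had r6 ⇒ H
  [9] b7 r5: had r5 ⇒ H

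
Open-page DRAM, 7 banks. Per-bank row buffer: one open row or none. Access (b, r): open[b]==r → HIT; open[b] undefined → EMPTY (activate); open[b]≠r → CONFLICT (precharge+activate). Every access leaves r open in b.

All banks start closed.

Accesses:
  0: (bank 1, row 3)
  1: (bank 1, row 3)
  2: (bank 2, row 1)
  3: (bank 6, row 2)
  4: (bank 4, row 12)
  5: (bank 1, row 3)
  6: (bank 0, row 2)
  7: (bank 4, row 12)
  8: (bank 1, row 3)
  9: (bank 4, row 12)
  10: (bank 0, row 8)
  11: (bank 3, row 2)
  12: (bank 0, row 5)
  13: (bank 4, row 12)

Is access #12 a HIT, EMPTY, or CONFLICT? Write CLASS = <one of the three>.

CLASS = CONFLICT

0: bank 1 row 3 — prev None → EMPTY
1: bank 1 row 3 — prev 3 → HIT
2: bank 2 row 1 — prev None → EMPTY
3: bank 6 row 2 — prev None → EMPTY
4: bank 4 row 12 — prev None → EMPTY
5: bank 1 row 3 — prev 3 → HIT
6: bank 0 row 2 — prev None → EMPTY
7: bank 4 row 12 — prev 12 → HIT
8: bank 1 row 3 — prev 3 → HIT
9: bank 4 row 12 — prev 12 → HIT
10: bank 0 row 8 — prev 2 → CONFLICT
11: bank 3 row 2 — prev None → EMPTY
12: bank 0 row 5 — prev 8 → CONFLICT
13: bank 4 row 12 — prev 12 → HIT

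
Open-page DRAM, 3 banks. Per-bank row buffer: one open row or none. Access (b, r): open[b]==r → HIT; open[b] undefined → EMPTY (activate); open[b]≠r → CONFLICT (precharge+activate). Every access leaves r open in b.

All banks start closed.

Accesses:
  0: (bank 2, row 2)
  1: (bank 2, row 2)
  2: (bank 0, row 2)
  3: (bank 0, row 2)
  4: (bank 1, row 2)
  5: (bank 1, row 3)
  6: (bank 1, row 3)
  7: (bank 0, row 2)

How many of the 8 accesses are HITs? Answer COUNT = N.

COUNT = 4

  [0] b2 r2: no row ⇒ E
  [1] b2 r2: had r2 ⇒ H
  [2] b0 r2: no row ⇒ E
  [3] b0 r2: had r2 ⇒ H
  [4] b1 r2: no row ⇒ E
  [5] b1 r3: had r2 ⇒ C
  [6] b1 r3: had r3 ⇒ H
  [7] b0 r2: had r2 ⇒ H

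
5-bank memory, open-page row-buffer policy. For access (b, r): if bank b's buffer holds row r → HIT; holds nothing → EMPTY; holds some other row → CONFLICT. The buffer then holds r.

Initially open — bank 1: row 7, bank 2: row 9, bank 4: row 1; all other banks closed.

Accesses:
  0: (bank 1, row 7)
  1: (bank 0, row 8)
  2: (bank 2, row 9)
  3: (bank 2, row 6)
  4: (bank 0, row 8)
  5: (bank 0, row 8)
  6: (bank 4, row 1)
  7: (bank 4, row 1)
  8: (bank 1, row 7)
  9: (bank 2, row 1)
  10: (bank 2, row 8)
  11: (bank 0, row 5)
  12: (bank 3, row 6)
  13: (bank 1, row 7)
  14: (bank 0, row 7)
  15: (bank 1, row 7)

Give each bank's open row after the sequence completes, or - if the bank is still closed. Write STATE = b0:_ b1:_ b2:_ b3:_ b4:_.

STATE = b0:7 b1:7 b2:8 b3:6 b4:1

#0 (1,7) H  (was 7)
#1 (0,8) E
#2 (2,9) H  (was 9)
#3 (2,6) C  (was 9)
#4 (0,8) H  (was 8)
#5 (0,8) H  (was 8)
#6 (4,1) H  (was 1)
#7 (4,1) H  (was 1)
#8 (1,7) H  (was 7)
#9 (2,1) C  (was 6)
#10 (2,8) C  (was 1)
#11 (0,5) C  (was 8)
#12 (3,6) E
#13 (1,7) H  (was 7)
#14 (0,7) C  (was 5)
#15 (1,7) H  (was 7)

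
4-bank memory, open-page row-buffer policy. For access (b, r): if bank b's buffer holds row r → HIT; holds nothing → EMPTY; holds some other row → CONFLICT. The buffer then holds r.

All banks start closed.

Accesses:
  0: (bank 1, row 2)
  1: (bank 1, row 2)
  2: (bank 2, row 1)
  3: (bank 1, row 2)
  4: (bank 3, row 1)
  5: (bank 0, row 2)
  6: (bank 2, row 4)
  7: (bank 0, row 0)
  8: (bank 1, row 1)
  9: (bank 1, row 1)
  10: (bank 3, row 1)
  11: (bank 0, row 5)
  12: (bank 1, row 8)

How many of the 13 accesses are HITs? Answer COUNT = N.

COUNT = 4

step 0: bank1 None->2 [EMPTY]
step 1: bank1 2->2 [HIT]
step 2: bank2 None->1 [EMPTY]
step 3: bank1 2->2 [HIT]
step 4: bank3 None->1 [EMPTY]
step 5: bank0 None->2 [EMPTY]
step 6: bank2 1->4 [CONFLICT]
step 7: bank0 2->0 [CONFLICT]
step 8: bank1 2->1 [CONFLICT]
step 9: bank1 1->1 [HIT]
step 10: bank3 1->1 [HIT]
step 11: bank0 0->5 [CONFLICT]
step 12: bank1 1->8 [CONFLICT]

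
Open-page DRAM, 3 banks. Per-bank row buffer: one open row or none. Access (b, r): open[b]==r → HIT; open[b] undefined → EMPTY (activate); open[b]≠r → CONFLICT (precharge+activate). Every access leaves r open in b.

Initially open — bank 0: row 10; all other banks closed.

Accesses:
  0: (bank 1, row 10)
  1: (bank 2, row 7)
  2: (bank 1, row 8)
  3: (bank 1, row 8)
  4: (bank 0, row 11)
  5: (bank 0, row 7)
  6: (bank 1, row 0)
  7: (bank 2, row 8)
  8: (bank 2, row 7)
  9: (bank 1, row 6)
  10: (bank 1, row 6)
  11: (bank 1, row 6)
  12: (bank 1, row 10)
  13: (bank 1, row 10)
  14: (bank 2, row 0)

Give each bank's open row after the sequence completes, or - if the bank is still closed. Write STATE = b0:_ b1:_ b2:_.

#0 (1,10) E
#1 (2,7) E
#2 (1,8) C  (was 10)
#3 (1,8) H  (was 8)
#4 (0,11) C  (was 10)
#5 (0,7) C  (was 11)
#6 (1,0) C  (was 8)
#7 (2,8) C  (was 7)
#8 (2,7) C  (was 8)
#9 (1,6) C  (was 0)
#10 (1,6) H  (was 6)
#11 (1,6) H  (was 6)
#12 (1,10) C  (was 6)
#13 (1,10) H  (was 10)
#14 (2,0) C  (was 7)

STATE = b0:7 b1:10 b2:0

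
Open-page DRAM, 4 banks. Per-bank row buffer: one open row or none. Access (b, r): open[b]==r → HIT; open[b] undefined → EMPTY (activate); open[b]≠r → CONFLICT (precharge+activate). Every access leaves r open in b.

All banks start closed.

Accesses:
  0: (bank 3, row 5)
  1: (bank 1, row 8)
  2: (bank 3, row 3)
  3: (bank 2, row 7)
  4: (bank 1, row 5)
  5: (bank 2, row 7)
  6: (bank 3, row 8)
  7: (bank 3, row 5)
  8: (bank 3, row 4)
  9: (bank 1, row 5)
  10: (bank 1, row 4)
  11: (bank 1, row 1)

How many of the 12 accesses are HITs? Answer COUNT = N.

COUNT = 2

0: bank 3 row 5 — prev None → EMPTY
1: bank 1 row 8 — prev None → EMPTY
2: bank 3 row 3 — prev 5 → CONFLICT
3: bank 2 row 7 — prev None → EMPTY
4: bank 1 row 5 — prev 8 → CONFLICT
5: bank 2 row 7 — prev 7 → HIT
6: bank 3 row 8 — prev 3 → CONFLICT
7: bank 3 row 5 — prev 8 → CONFLICT
8: bank 3 row 4 — prev 5 → CONFLICT
9: bank 1 row 5 — prev 5 → HIT
10: bank 1 row 4 — prev 5 → CONFLICT
11: bank 1 row 1 — prev 4 → CONFLICT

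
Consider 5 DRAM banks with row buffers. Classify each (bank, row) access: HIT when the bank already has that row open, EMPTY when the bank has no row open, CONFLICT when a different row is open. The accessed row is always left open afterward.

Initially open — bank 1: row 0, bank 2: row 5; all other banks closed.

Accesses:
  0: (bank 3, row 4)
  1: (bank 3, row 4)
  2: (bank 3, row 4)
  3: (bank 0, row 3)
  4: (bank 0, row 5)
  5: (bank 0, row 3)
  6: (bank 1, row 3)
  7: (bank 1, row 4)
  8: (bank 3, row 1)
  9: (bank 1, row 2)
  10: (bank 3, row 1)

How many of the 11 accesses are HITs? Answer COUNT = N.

COUNT = 3

0: bank 3 row 4 — prev None → EMPTY
1: bank 3 row 4 — prev 4 → HIT
2: bank 3 row 4 — prev 4 → HIT
3: bank 0 row 3 — prev None → EMPTY
4: bank 0 row 5 — prev 3 → CONFLICT
5: bank 0 row 3 — prev 5 → CONFLICT
6: bank 1 row 3 — prev 0 → CONFLICT
7: bank 1 row 4 — prev 3 → CONFLICT
8: bank 3 row 1 — prev 4 → CONFLICT
9: bank 1 row 2 — prev 4 → CONFLICT
10: bank 3 row 1 — prev 1 → HIT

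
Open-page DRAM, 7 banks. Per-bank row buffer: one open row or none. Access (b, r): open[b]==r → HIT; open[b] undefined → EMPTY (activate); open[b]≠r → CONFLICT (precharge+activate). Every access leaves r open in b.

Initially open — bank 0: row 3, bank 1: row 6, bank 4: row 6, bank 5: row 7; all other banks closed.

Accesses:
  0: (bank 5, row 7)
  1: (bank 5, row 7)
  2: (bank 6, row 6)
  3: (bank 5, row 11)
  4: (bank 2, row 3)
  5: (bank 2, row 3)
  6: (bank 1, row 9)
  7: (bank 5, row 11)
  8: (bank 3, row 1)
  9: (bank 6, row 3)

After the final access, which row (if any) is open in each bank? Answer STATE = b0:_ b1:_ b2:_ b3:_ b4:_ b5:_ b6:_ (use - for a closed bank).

STATE = b0:3 b1:9 b2:3 b3:1 b4:6 b5:11 b6:3

  [0] b5 r7: had r7 ⇒ H
  [1] b5 r7: had r7 ⇒ H
  [2] b6 r6: no row ⇒ E
  [3] b5 r11: had r7 ⇒ C
  [4] b2 r3: no row ⇒ E
  [5] b2 r3: had r3 ⇒ H
  [6] b1 r9: had r6 ⇒ C
  [7] b5 r11: had r11 ⇒ H
  [8] b3 r1: no row ⇒ E
  [9] b6 r3: had r6 ⇒ C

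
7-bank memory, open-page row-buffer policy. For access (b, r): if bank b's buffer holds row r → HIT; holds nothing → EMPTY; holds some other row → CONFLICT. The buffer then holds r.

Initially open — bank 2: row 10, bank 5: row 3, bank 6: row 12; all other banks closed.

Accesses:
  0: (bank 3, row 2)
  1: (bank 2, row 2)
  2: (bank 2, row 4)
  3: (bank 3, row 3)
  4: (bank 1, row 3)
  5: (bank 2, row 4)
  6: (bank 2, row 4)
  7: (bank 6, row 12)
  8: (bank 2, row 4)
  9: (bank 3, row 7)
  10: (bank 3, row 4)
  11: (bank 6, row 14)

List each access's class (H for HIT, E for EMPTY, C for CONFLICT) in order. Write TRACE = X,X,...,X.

TRACE = E,C,C,C,E,H,H,H,H,C,C,C

step 0: bank3 None->2 [EMPTY]
step 1: bank2 10->2 [CONFLICT]
step 2: bank2 2->4 [CONFLICT]
step 3: bank3 2->3 [CONFLICT]
step 4: bank1 None->3 [EMPTY]
step 5: bank2 4->4 [HIT]
step 6: bank2 4->4 [HIT]
step 7: bank6 12->12 [HIT]
step 8: bank2 4->4 [HIT]
step 9: bank3 3->7 [CONFLICT]
step 10: bank3 7->4 [CONFLICT]
step 11: bank6 12->14 [CONFLICT]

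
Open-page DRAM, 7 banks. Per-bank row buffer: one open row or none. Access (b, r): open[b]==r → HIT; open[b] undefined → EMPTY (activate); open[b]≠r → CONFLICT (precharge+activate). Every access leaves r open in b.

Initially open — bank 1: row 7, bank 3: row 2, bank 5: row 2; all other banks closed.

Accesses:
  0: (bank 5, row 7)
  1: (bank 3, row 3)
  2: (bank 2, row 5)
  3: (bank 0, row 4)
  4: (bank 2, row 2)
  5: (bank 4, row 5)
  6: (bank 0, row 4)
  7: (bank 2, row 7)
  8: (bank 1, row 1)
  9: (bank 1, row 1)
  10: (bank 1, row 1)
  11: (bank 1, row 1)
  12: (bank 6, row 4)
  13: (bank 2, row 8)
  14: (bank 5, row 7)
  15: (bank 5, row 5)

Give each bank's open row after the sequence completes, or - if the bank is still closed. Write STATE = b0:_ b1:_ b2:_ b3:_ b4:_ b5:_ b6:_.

STATE = b0:4 b1:1 b2:8 b3:3 b4:5 b5:5 b6:4

0: bank 5 row 7 — prev 2 → CONFLICT
1: bank 3 row 3 — prev 2 → CONFLICT
2: bank 2 row 5 — prev None → EMPTY
3: bank 0 row 4 — prev None → EMPTY
4: bank 2 row 2 — prev 5 → CONFLICT
5: bank 4 row 5 — prev None → EMPTY
6: bank 0 row 4 — prev 4 → HIT
7: bank 2 row 7 — prev 2 → CONFLICT
8: bank 1 row 1 — prev 7 → CONFLICT
9: bank 1 row 1 — prev 1 → HIT
10: bank 1 row 1 — prev 1 → HIT
11: bank 1 row 1 — prev 1 → HIT
12: bank 6 row 4 — prev None → EMPTY
13: bank 2 row 8 — prev 7 → CONFLICT
14: bank 5 row 7 — prev 7 → HIT
15: bank 5 row 5 — prev 7 → CONFLICT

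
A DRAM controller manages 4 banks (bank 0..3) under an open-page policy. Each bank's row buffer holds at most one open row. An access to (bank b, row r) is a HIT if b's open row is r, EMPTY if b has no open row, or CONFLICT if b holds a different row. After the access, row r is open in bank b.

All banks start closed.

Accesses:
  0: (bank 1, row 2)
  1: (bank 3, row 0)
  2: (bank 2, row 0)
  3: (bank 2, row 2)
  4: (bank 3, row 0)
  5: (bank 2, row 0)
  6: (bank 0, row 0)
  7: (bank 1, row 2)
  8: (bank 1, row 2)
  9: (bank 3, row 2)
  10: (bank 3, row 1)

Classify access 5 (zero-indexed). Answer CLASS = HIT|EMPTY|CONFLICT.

0: bank 1 row 2 — prev None → EMPTY
1: bank 3 row 0 — prev None → EMPTY
2: bank 2 row 0 — prev None → EMPTY
3: bank 2 row 2 — prev 0 → CONFLICT
4: bank 3 row 0 — prev 0 → HIT
5: bank 2 row 0 — prev 2 → CONFLICT
6: bank 0 row 0 — prev None → EMPTY
7: bank 1 row 2 — prev 2 → HIT
8: bank 1 row 2 — prev 2 → HIT
9: bank 3 row 2 — prev 0 → CONFLICT
10: bank 3 row 1 — prev 2 → CONFLICT

CLASS = CONFLICT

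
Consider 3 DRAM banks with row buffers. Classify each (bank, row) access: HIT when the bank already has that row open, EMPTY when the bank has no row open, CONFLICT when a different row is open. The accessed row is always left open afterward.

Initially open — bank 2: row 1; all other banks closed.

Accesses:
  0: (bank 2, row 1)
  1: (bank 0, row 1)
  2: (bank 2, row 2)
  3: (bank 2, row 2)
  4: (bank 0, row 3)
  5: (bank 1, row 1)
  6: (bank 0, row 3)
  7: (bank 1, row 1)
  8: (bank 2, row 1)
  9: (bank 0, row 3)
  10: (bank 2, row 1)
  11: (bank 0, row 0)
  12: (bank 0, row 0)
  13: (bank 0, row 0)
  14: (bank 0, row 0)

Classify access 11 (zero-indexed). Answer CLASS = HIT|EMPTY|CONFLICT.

CLASS = CONFLICT

0: bank 2 row 1 — prev 1 → HIT
1: bank 0 row 1 — prev None → EMPTY
2: bank 2 row 2 — prev 1 → CONFLICT
3: bank 2 row 2 — prev 2 → HIT
4: bank 0 row 3 — prev 1 → CONFLICT
5: bank 1 row 1 — prev None → EMPTY
6: bank 0 row 3 — prev 3 → HIT
7: bank 1 row 1 — prev 1 → HIT
8: bank 2 row 1 — prev 2 → CONFLICT
9: bank 0 row 3 — prev 3 → HIT
10: bank 2 row 1 — prev 1 → HIT
11: bank 0 row 0 — prev 3 → CONFLICT
12: bank 0 row 0 — prev 0 → HIT
13: bank 0 row 0 — prev 0 → HIT
14: bank 0 row 0 — prev 0 → HIT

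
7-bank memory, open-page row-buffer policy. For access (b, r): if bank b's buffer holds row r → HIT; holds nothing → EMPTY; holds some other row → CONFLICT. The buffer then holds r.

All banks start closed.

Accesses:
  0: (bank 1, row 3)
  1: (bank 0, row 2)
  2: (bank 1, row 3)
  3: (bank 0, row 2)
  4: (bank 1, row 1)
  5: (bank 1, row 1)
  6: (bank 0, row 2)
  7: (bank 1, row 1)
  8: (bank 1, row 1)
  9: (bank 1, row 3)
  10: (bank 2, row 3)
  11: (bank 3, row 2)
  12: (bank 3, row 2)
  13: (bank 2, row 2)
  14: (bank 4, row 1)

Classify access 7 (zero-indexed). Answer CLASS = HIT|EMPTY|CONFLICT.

step 0: bank1 None->3 [EMPTY]
step 1: bank0 None->2 [EMPTY]
step 2: bank1 3->3 [HIT]
step 3: bank0 2->2 [HIT]
step 4: bank1 3->1 [CONFLICT]
step 5: bank1 1->1 [HIT]
step 6: bank0 2->2 [HIT]
step 7: bank1 1->1 [HIT]
step 8: bank1 1->1 [HIT]
step 9: bank1 1->3 [CONFLICT]
step 10: bank2 None->3 [EMPTY]
step 11: bank3 None->2 [EMPTY]
step 12: bank3 2->2 [HIT]
step 13: bank2 3->2 [CONFLICT]
step 14: bank4 None->1 [EMPTY]

CLASS = HIT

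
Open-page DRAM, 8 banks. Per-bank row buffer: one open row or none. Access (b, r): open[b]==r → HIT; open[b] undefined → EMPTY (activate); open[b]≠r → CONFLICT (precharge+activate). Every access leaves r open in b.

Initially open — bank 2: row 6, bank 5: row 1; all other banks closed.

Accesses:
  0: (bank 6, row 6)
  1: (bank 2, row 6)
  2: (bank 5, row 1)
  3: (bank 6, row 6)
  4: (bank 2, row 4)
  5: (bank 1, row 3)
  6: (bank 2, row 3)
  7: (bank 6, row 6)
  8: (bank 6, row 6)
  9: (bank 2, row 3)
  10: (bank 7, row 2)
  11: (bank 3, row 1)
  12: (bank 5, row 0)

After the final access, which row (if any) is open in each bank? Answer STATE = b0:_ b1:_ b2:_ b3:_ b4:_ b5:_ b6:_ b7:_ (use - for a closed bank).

  [0] b6 r6: no row ⇒ E
  [1] b2 r6: had r6 ⇒ H
  [2] b5 r1: had r1 ⇒ H
  [3] b6 r6: had r6 ⇒ H
  [4] b2 r4: had r6 ⇒ C
  [5] b1 r3: no row ⇒ E
  [6] b2 r3: had r4 ⇒ C
  [7] b6 r6: had r6 ⇒ H
  [8] b6 r6: had r6 ⇒ H
  [9] b2 r3: had r3 ⇒ H
  [10] b7 r2: no row ⇒ E
  [11] b3 r1: no row ⇒ E
  [12] b5 r0: had r1 ⇒ C

STATE = b0:- b1:3 b2:3 b3:1 b4:- b5:0 b6:6 b7:2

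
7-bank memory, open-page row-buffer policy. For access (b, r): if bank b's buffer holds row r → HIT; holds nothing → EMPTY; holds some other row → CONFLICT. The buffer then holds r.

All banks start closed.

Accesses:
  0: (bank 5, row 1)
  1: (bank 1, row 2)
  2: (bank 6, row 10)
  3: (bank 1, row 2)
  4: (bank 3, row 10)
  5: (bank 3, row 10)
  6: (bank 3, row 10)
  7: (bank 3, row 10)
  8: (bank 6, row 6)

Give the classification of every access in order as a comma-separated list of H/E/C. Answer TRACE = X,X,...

TRACE = E,E,E,H,E,H,H,H,C

  [0] b5 r1: no row ⇒ E
  [1] b1 r2: no row ⇒ E
  [2] b6 r10: no row ⇒ E
  [3] b1 r2: had r2 ⇒ H
  [4] b3 r10: no row ⇒ E
  [5] b3 r10: had r10 ⇒ H
  [6] b3 r10: had r10 ⇒ H
  [7] b3 r10: had r10 ⇒ H
  [8] b6 r6: had r10 ⇒ C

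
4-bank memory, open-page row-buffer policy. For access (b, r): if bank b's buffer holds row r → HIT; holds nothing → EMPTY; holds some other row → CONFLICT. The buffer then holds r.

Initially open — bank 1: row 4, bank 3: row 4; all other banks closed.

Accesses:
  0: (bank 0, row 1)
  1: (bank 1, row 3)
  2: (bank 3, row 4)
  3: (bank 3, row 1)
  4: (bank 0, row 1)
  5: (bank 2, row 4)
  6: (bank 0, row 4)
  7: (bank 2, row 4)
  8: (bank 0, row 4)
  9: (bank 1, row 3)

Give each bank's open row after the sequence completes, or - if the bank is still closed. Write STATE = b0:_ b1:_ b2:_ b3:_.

#0 (0,1) E
#1 (1,3) C  (was 4)
#2 (3,4) H  (was 4)
#3 (3,1) C  (was 4)
#4 (0,1) H  (was 1)
#5 (2,4) E
#6 (0,4) C  (was 1)
#7 (2,4) H  (was 4)
#8 (0,4) H  (was 4)
#9 (1,3) H  (was 3)

STATE = b0:4 b1:3 b2:4 b3:1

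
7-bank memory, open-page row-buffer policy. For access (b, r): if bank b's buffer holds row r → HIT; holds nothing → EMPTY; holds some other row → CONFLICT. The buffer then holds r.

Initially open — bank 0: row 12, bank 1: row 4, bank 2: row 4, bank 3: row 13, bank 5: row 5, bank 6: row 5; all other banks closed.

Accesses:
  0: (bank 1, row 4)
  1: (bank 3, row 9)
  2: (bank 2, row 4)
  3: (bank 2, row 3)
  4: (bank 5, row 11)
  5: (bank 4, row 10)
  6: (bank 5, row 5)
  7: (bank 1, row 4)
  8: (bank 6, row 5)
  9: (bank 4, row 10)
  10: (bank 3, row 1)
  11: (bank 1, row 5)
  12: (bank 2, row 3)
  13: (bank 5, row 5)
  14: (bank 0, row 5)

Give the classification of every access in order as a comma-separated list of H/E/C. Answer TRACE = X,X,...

  [0] b1 r4: had r4 ⇒ H
  [1] b3 r9: had r13 ⇒ C
  [2] b2 r4: had r4 ⇒ H
  [3] b2 r3: had r4 ⇒ C
  [4] b5 r11: had r5 ⇒ C
  [5] b4 r10: no row ⇒ E
  [6] b5 r5: had r11 ⇒ C
  [7] b1 r4: had r4 ⇒ H
  [8] b6 r5: had r5 ⇒ H
  [9] b4 r10: had r10 ⇒ H
  [10] b3 r1: had r9 ⇒ C
  [11] b1 r5: had r4 ⇒ C
  [12] b2 r3: had r3 ⇒ H
  [13] b5 r5: had r5 ⇒ H
  [14] b0 r5: had r12 ⇒ C

TRACE = H,C,H,C,C,E,C,H,H,H,C,C,H,H,C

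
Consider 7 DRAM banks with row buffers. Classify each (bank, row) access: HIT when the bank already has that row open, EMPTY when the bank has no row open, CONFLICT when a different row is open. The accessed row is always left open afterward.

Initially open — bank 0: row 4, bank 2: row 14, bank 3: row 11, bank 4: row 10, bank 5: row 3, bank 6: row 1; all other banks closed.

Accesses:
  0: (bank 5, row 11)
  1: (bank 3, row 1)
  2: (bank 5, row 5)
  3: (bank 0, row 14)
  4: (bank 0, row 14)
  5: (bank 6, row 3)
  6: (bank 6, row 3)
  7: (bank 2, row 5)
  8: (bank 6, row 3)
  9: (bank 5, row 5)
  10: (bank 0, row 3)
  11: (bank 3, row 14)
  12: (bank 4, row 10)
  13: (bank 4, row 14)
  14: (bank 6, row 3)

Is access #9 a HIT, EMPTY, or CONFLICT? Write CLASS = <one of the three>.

CLASS = HIT

step 0: bank5 3->11 [CONFLICT]
step 1: bank3 11->1 [CONFLICT]
step 2: bank5 11->5 [CONFLICT]
step 3: bank0 4->14 [CONFLICT]
step 4: bank0 14->14 [HIT]
step 5: bank6 1->3 [CONFLICT]
step 6: bank6 3->3 [HIT]
step 7: bank2 14->5 [CONFLICT]
step 8: bank6 3->3 [HIT]
step 9: bank5 5->5 [HIT]
step 10: bank0 14->3 [CONFLICT]
step 11: bank3 1->14 [CONFLICT]
step 12: bank4 10->10 [HIT]
step 13: bank4 10->14 [CONFLICT]
step 14: bank6 3->3 [HIT]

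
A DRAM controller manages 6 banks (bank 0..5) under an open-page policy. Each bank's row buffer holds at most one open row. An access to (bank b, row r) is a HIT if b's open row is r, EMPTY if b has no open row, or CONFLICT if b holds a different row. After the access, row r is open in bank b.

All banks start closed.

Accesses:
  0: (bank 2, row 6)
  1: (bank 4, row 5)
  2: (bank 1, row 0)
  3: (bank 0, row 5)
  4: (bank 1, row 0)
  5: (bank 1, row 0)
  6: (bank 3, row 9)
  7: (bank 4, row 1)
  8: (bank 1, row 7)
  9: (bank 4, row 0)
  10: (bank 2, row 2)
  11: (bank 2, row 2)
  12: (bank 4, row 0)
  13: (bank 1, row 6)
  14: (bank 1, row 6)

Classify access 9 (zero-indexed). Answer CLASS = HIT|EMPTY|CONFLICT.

CLASS = CONFLICT

#0 (2,6) E
#1 (4,5) E
#2 (1,0) E
#3 (0,5) E
#4 (1,0) H  (was 0)
#5 (1,0) H  (was 0)
#6 (3,9) E
#7 (4,1) C  (was 5)
#8 (1,7) C  (was 0)
#9 (4,0) C  (was 1)
#10 (2,2) C  (was 6)
#11 (2,2) H  (was 2)
#12 (4,0) H  (was 0)
#13 (1,6) C  (was 7)
#14 (1,6) H  (was 6)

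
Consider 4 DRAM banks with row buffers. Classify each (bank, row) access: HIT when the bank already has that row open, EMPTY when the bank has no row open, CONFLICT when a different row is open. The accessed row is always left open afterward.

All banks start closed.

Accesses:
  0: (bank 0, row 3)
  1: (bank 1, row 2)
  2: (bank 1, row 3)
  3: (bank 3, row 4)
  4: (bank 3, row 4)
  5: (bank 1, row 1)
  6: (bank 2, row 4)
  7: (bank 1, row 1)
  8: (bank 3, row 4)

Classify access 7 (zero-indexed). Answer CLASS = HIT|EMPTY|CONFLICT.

0: bank 0 row 3 — prev None → EMPTY
1: bank 1 row 2 — prev None → EMPTY
2: bank 1 row 3 — prev 2 → CONFLICT
3: bank 3 row 4 — prev None → EMPTY
4: bank 3 row 4 — prev 4 → HIT
5: bank 1 row 1 — prev 3 → CONFLICT
6: bank 2 row 4 — prev None → EMPTY
7: bank 1 row 1 — prev 1 → HIT
8: bank 3 row 4 — prev 4 → HIT

CLASS = HIT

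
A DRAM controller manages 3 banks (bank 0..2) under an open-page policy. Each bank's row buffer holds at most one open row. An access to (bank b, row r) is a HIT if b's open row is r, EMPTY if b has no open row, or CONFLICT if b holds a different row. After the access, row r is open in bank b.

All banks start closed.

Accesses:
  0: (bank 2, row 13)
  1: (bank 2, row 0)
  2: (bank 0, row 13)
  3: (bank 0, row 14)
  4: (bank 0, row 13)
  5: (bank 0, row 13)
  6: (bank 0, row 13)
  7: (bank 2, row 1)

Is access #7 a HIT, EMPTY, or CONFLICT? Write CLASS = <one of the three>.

  [0] b2 r13: no row ⇒ E
  [1] b2 r0: had r13 ⇒ C
  [2] b0 r13: no row ⇒ E
  [3] b0 r14: had r13 ⇒ C
  [4] b0 r13: had r14 ⇒ C
  [5] b0 r13: had r13 ⇒ H
  [6] b0 r13: had r13 ⇒ H
  [7] b2 r1: had r0 ⇒ C

CLASS = CONFLICT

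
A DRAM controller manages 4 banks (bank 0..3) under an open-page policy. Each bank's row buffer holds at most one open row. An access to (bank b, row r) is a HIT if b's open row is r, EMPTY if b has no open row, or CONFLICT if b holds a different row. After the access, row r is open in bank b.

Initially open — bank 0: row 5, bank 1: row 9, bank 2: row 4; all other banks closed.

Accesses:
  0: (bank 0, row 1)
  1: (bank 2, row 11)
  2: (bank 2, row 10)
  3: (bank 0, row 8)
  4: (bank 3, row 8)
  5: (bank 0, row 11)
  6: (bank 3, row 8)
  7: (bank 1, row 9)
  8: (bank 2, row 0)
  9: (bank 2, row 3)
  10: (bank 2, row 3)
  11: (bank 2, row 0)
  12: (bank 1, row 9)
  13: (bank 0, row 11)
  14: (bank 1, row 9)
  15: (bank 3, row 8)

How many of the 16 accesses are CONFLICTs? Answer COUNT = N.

step 0: bank0 5->1 [CONFLICT]
step 1: bank2 4->11 [CONFLICT]
step 2: bank2 11->10 [CONFLICT]
step 3: bank0 1->8 [CONFLICT]
step 4: bank3 None->8 [EMPTY]
step 5: bank0 8->11 [CONFLICT]
step 6: bank3 8->8 [HIT]
step 7: bank1 9->9 [HIT]
step 8: bank2 10->0 [CONFLICT]
step 9: bank2 0->3 [CONFLICT]
step 10: bank2 3->3 [HIT]
step 11: bank2 3->0 [CONFLICT]
step 12: bank1 9->9 [HIT]
step 13: bank0 11->11 [HIT]
step 14: bank1 9->9 [HIT]
step 15: bank3 8->8 [HIT]

COUNT = 8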